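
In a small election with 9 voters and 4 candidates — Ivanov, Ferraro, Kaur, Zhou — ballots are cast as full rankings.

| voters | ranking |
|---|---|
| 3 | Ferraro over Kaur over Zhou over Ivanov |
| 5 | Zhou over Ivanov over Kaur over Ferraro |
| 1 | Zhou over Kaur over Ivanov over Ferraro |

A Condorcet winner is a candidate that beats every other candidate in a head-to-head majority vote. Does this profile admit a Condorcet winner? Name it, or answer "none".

Pairwise majorities:
Ivanov vs Ferraro: 6 to 3, Ivanov.
Ivanov vs Kaur: Ivanov, 5–4.
Ivanov vs Zhou: Zhou, 9–0.
Ferraro vs Kaur: Ferraro is ranked higher on 3 ballots, Kaur on 6. Kaur wins 6–3.
Ferraro–Zhou: Zhou 6–3.
Kaur–Zhou: Zhou 6–3.
Zhou wins every pairwise contest, so Zhou is the Condorcet winner.

Zhou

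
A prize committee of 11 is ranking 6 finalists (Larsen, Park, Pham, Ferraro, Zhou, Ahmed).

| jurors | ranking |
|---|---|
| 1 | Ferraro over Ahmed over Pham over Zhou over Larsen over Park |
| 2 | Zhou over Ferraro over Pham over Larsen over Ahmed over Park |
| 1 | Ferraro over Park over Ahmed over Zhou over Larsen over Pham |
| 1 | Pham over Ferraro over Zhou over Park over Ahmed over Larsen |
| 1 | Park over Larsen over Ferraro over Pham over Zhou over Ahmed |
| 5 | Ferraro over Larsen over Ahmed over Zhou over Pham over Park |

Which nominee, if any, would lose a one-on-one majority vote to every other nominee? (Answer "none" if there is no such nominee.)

Head-to-head results (11 jurors):
Larsen–Park: Larsen 8–3.
Larsen vs Pham: Larsen, 7–4.
Larsen–Ferraro: Ferraro 10–1.
Larsen vs Zhou: 1+5 = 6 for Larsen, 5 for Zhou — Larsen by 6–5.
Larsen–Ahmed: Larsen 8–3.
Park–Pham: Pham 9–2.
Park vs Ferraro: Ferraro wins 10–1.
Park vs Zhou: 2 to 9, Zhou.
Park vs Ahmed: Ahmed wins 8–3.
Pham vs Ferraro: 1 for Pham, 10 for Ferraro — Ferraro by 10–1.
Pham vs Zhou: Zhou wins 8–3.
Pham vs Ahmed: 4 to 7, Ahmed.
Ferraro vs Zhou: Ferraro preferred on 1+1+1+1+5 = 9 ballots; Ferraro wins 9–2.
Ferraro vs Ahmed: 1+2+1+1+1+5 = 11 for Ferraro, 0 for Ahmed — Ferraro by 11–0.
Zhou vs Ahmed: Zhou is ranked higher on 2+1+1 = 4 ballots, Ahmed on 7. Ahmed wins 7–4.
Park loses to every other nominee — it is the Condorcet loser.

Park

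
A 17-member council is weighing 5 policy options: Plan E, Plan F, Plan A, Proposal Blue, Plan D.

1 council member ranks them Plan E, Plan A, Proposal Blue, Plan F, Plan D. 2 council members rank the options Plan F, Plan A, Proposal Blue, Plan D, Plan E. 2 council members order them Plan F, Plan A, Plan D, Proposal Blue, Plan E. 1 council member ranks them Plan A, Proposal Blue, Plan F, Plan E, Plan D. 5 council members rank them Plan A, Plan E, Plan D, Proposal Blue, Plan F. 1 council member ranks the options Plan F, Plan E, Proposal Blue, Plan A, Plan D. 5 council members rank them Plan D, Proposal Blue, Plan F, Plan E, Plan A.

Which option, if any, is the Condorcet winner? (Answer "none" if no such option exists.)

none

Head-to-head results (17 council members):
Plan E–Plan F: Plan F 11–6.
Plan E vs Plan A: Plan A wins 10–7.
Plan E vs Proposal Blue: Proposal Blue wins 10–7.
Plan E vs Plan D: Plan D, 9–8.
Plan F vs Plan A: Plan F, 10–7.
Plan F vs Proposal Blue: Proposal Blue, 12–5.
Plan F vs Plan D: Plan D wins 10–7.
Plan A–Proposal Blue: Plan A 11–6.
Plan A–Plan D: Plan A 12–5.
Proposal Blue–Plan D: Plan D 12–5.
Each option drops at least one matchup (Plan E loses to Plan F; Plan F loses to Proposal Blue; Plan A loses to Plan F; Proposal Blue loses to Plan A; Plan D loses to Plan A); the cycle Plan F > Plan A > Proposal Blue > Plan F rules out a Condorcet winner.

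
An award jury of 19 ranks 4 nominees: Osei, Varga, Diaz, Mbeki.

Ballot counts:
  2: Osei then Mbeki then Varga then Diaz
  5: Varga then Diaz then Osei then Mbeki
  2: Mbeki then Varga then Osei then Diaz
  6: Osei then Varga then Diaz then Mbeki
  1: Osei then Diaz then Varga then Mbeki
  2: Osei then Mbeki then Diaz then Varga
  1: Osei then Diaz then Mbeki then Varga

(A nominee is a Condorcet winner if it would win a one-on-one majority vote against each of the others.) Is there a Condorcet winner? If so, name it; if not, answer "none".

Pairwise majorities:
Osei vs Varga: Osei is ranked higher on 2+6+1+2+1 = 12 ballots, Varga on 7. Osei wins 12–7.
Osei vs Diaz: Osei wins 14–5.
Osei vs Mbeki: Osei, 17–2.
Varga vs Diaz: Varga wins 15–4.
Varga vs Mbeki: Varga wins 12–7.
Diaz vs Mbeki: 5+6+1+1 = 13 for Diaz, 6 for Mbeki — Diaz by 13–6.
Only Osei has no losses; Osei is the Condorcet winner.

Osei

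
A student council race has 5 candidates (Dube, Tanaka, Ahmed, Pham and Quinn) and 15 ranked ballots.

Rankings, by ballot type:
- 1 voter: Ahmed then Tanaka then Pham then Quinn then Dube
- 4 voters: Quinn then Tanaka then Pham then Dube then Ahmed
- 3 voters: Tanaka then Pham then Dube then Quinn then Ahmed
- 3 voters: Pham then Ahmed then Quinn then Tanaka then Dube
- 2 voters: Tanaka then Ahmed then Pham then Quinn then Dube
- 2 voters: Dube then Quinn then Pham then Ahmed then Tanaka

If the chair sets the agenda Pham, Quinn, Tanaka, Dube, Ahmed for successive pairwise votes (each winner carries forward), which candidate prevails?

Tanaka

Round 1: Pham vs Quinn — 9–6, Pham advances.
Round 2: Pham vs Tanaka — 5–10, Tanaka advances.
Round 3: Tanaka vs Dube — 13–2, Tanaka advances.
Round 4: Tanaka vs Ahmed — 9–6, Tanaka advances.
Tanaka survives the agenda.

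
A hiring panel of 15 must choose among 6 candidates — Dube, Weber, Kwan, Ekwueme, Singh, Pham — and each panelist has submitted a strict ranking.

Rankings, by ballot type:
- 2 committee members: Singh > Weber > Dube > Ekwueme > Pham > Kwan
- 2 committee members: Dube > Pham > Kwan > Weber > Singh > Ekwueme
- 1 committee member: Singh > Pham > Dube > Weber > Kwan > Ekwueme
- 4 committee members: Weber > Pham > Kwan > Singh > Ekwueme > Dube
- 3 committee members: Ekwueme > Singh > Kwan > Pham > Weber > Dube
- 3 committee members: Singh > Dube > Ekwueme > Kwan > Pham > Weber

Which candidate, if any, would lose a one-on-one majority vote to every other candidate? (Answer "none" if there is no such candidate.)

Head-to-head results (15 committee members):
Dube vs Weber: Dube is ranked higher on 2+1+3 = 6 ballots, Weber on 9. Weber wins 9–6.
Dube vs Kwan: Dube is ranked higher on 2+2+1+3 = 8 ballots, Kwan on 7. Dube wins 8–7.
Dube vs Ekwueme: Dube preferred on 2+2+1+3 = 8 ballots; Dube wins 8–7.
Dube–Singh: Singh 13–2.
Dube vs Pham: Pham wins 8–7.
Weber vs Kwan: Kwan, 8–7.
Weber vs Ekwueme: Weber wins 9–6.
Weber vs Singh: 6 to 9, Singh.
Weber vs Pham: Weber preferred on 2+4 = 6 ballots; Pham wins 9–6.
Kwan vs Ekwueme: 7 to 8, Ekwueme.
Kwan–Singh: Singh 9–6.
Kwan vs Pham: Pham, 9–6.
Ekwueme vs Singh: Singh, 12–3.
Ekwueme vs Pham: Ekwueme is ranked higher on 2+3+3 = 8 ballots, Pham on 7. Ekwueme wins 8–7.
Singh–Pham: Singh 9–6.
Every candidate wins at least one matchup (Dube beats Kwan; Weber beats Dube; Kwan beats Weber; Ekwueme beats Kwan; Singh beats Dube; Pham beats Dube), so there is no Condorcet loser.

none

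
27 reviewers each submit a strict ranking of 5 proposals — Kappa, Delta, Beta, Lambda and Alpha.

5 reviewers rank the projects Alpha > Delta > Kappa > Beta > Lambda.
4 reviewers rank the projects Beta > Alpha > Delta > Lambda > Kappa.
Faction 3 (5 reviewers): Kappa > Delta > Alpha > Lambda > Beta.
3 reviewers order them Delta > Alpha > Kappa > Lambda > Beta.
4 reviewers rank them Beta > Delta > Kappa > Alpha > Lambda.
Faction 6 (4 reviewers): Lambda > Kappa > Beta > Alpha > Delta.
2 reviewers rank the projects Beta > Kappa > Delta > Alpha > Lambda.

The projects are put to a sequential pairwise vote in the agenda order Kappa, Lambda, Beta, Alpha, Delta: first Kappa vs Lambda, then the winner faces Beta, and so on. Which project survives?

Round 1: Kappa vs Lambda — 19–8, Kappa advances.
Round 2: Kappa vs Beta — 17–10, Kappa advances.
Round 3: Kappa vs Alpha — 15–12, Kappa advances.
Round 4: Kappa vs Delta — 11–16, Delta advances.
The agenda winner is Delta.

Delta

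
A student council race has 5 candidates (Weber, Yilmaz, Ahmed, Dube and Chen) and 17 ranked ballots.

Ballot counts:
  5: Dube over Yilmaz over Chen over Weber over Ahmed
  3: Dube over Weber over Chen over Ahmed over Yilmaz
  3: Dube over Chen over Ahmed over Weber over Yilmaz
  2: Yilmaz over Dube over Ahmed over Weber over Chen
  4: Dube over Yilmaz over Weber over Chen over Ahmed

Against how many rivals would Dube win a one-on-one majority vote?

Dube against each rival (17 voters):
Dube vs Weber: Dube, 17–0.
Dube vs Yilmaz: 15 to 2, Dube.
Dube vs Ahmed: Dube, 17–0.
Dube vs Chen: 17 to 0, Dube.
Dube beats Weber, Yilmaz, Ahmed, Chen — 4 pairwise wins.

4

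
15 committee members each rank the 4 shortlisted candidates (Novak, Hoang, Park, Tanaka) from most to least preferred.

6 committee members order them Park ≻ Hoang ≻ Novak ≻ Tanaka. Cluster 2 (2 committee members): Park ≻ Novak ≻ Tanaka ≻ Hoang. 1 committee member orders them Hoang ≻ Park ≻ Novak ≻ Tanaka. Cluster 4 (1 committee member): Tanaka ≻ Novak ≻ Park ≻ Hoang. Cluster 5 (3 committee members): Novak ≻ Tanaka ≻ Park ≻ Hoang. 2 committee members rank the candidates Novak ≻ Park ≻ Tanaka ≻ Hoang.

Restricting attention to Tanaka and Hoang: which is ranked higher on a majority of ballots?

Ballots ranking Tanaka above Hoang: 2 + 1 + 3 + 2 = 8.
Ballots ranking Hoang above Tanaka: 15 − 8 = 7.
Tanaka wins the head-to-head 8–7.

Tanaka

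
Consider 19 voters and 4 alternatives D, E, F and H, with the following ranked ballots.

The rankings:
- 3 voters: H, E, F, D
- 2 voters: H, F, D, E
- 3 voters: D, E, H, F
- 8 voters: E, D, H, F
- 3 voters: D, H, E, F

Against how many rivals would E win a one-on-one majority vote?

3

E against each rival (19 voters):
E vs D: E, 11–8.
E vs F: 17 to 2, E.
E vs H: 3+8 = 11 for E, 8 for H — E by 11–8.
E beats D, F, H — 3 pairwise wins.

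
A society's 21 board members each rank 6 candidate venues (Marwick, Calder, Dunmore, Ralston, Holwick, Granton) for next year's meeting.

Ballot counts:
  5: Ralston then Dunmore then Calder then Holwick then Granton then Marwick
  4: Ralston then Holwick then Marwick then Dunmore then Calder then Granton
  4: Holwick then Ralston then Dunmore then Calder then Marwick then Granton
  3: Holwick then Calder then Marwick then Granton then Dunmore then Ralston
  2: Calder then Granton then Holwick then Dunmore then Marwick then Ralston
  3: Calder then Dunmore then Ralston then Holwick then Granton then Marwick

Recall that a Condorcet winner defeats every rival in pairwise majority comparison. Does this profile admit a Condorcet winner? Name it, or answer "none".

Head-to-head results (21 organisers):
Marwick vs Calder: Calder wins 17–4.
Marwick–Dunmore: Dunmore 14–7.
Marwick–Ralston: Ralston 16–5.
Marwick vs Holwick: Marwick preferred on 0 ballots; Holwick wins 21–0.
Marwick vs Granton: Marwick is ranked higher on 4+4+3 = 11 ballots, Granton on 10. Marwick wins 11–10.
Calder vs Dunmore: Dunmore wins 13–8.
Calder vs Ralston: 3+2+3 = 8 for Calder, 13 for Ralston — Ralston by 13–8.
Calder vs Holwick: Holwick wins 11–10.
Calder–Granton: Calder 21–0.
Dunmore vs Ralston: Ralston, 13–8.
Dunmore vs Holwick: 8 to 13, Holwick.
Dunmore vs Granton: Dunmore, 16–5.
Ralston vs Holwick: Ralston, 12–9.
Ralston vs Granton: 5+4+4+3 = 16 for Ralston, 5 for Granton — Ralston by 16–5.
Holwick vs Granton: Holwick preferred on 5+4+4+3+3 = 19 ballots; Holwick wins 19–2.
Ralston wins every pairwise contest, so Ralston is the Condorcet winner.

Ralston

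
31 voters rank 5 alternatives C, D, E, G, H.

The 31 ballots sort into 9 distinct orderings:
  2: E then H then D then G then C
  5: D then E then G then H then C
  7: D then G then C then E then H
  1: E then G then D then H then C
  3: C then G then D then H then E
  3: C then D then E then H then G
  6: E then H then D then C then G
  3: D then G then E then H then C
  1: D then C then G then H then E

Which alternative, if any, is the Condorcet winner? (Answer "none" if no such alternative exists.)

D

Head-to-head results (31 voters):
C vs D: 6 to 25, D.
C vs E: C preferred on 7+3+3+1 = 14 ballots; E wins 17–14.
C vs G: 3+3+6+1 = 13 for C, 18 for G — G by 18–13.
C vs H: C preferred on 7+3+3+1 = 14 ballots; H wins 17–14.
D vs E: D preferred on 5+7+3+3+3+1 = 22 ballots; D wins 22–9.
D vs G: 27 to 4, D.
D vs H: 23 to 8, D.
E vs G: 17 to 14, E.
E vs H: E is ranked higher on 27 ballots, H on 4. E wins 27–4.
G vs H: G preferred on 5+7+1+3+3+1 = 20 ballots; G wins 20–11.
D beats each of C, E, G, H — D is the Condorcet winner.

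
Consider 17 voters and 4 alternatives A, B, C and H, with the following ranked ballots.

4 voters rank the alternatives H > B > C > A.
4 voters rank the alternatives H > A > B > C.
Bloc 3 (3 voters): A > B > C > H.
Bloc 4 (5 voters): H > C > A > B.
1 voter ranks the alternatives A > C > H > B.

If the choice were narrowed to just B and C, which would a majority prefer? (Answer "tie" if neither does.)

B

Ballots ranking B above C: 4 + 4 + 3 = 11.
Ballots ranking C above B: 17 − 11 = 6.
B wins the head-to-head 11–6.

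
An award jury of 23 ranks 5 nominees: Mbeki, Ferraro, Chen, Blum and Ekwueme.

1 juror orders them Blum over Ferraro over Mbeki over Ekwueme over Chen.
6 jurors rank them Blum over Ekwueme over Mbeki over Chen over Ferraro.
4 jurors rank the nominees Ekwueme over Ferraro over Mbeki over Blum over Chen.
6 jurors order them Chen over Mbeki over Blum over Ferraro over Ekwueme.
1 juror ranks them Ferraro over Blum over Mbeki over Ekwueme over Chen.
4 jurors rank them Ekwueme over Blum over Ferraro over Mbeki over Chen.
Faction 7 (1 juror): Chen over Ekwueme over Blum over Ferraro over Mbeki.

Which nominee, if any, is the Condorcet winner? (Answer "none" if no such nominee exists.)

Head-to-head results (23 jurors):
Mbeki vs Ferraro: Mbeki wins 12–11.
Mbeki–Chen: Mbeki 16–7.
Mbeki–Blum: Blum 13–10.
Mbeki vs Ekwueme: Ekwueme, 15–8.
Ferraro–Chen: Chen 13–10.
Ferraro vs Blum: Blum wins 18–5.
Ferraro vs Ekwueme: Ekwueme wins 15–8.
Chen–Blum: Blum 16–7.
Chen vs Ekwueme: Ekwueme wins 16–7.
Blum vs Ekwueme: Blum wins 14–9.
Only Blum has no losses; Blum is the Condorcet winner.

Blum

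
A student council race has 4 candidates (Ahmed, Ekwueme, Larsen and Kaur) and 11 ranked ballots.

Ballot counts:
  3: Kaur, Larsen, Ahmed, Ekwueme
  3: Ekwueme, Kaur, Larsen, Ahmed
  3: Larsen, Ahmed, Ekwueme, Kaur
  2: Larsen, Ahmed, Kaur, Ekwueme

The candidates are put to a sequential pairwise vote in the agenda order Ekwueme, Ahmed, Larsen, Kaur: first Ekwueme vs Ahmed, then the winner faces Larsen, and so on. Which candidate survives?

Kaur

Round 1: Ekwueme vs Ahmed — 3–8, Ahmed advances.
Round 2: Ahmed vs Larsen — 0–11, Larsen advances.
Round 3: Larsen vs Kaur — 5–6, Kaur advances.
Kaur survives the agenda.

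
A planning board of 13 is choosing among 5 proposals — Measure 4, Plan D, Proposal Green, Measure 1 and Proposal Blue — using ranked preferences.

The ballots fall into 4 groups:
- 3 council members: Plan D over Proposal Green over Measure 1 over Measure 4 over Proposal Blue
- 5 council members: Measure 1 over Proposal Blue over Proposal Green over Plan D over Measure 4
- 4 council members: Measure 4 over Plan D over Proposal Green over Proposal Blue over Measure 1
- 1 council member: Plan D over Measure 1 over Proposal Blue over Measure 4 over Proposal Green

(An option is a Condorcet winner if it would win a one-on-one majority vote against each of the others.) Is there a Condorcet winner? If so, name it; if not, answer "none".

Plan D

Head-to-head results (13 council members):
Measure 4 vs Plan D: 4 to 9, Plan D.
Measure 4 vs Proposal Green: 5 to 8, Proposal Green.
Measure 4 vs Measure 1: Measure 4 preferred on 4 ballots; Measure 1 wins 9–4.
Measure 4 vs Proposal Blue: Measure 4 is ranked higher on 3+4 = 7 ballots, Proposal Blue on 6. Measure 4 wins 7–6.
Plan D vs Proposal Green: Plan D preferred on 3+4+1 = 8 ballots; Plan D wins 8–5.
Plan D vs Measure 1: 8 to 5, Plan D.
Plan D vs Proposal Blue: Plan D is ranked higher on 3+4+1 = 8 ballots, Proposal Blue on 5. Plan D wins 8–5.
Proposal Green vs Measure 1: 7 to 6, Proposal Green.
Proposal Green vs Proposal Blue: 7 to 6, Proposal Green.
Measure 1 vs Proposal Blue: Measure 1 is ranked higher on 3+5+1 = 9 ballots, Proposal Blue on 4. Measure 1 wins 9–4.
Plan D wins every pairwise contest, so Plan D is the Condorcet winner.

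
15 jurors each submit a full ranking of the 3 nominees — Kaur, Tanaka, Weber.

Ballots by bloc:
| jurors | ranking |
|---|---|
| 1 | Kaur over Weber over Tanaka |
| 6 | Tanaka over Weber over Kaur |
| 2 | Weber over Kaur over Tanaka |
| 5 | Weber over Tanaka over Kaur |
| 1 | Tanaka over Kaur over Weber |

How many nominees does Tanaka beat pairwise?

1

Tanaka against each rival (15 jurors):
Tanaka–Kaur: Tanaka 12–3.
Tanaka vs Weber: Weber, 8–7.
Tanaka beats Kaur; loses to Weber — 1 pairwise win.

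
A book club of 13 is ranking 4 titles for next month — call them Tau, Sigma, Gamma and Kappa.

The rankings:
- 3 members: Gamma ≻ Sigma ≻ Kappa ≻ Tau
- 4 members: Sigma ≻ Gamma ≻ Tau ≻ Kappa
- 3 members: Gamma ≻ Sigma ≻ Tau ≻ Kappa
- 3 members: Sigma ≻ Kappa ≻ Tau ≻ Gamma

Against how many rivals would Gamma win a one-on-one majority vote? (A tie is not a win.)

Gamma against each rival (13 members):
Gamma–Tau: Gamma 10–3.
Gamma vs Sigma: Sigma wins 7–6.
Gamma vs Kappa: 3+4+3 = 10 for Gamma, 3 for Kappa — Gamma by 10–3.
Gamma beats Tau, Kappa; loses to Sigma — 2 pairwise wins.

2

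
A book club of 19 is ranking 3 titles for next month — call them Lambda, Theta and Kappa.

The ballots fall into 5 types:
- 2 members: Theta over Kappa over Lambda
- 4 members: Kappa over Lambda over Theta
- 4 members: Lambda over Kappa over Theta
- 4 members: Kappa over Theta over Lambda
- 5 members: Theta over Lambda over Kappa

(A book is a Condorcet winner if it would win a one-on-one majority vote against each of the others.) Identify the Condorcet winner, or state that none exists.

Head-to-head results (19 members):
Lambda vs Theta: 8 to 11, Theta.
Lambda vs Kappa: 4+5 = 9 for Lambda, 10 for Kappa — Kappa by 10–9.
Theta vs Kappa: 2+5 = 7 for Theta, 12 for Kappa — Kappa by 12–7.
Only Kappa has no losses; Kappa is the Condorcet winner.

Kappa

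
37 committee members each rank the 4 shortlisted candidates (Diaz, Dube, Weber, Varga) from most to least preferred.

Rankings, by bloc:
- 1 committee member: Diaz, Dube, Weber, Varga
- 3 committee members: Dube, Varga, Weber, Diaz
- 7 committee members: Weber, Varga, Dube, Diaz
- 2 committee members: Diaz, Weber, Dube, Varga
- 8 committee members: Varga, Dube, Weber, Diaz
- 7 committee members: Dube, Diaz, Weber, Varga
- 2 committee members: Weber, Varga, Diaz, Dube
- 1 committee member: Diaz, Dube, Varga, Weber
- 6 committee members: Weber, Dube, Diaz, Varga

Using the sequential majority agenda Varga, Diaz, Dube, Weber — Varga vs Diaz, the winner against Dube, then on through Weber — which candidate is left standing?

Dube

Round 1: Varga vs Diaz — 20–17, Varga advances.
Round 2: Varga vs Dube — 17–20, Dube advances.
Round 3: Dube vs Weber — 20–17, Dube advances.
Dube survives the agenda.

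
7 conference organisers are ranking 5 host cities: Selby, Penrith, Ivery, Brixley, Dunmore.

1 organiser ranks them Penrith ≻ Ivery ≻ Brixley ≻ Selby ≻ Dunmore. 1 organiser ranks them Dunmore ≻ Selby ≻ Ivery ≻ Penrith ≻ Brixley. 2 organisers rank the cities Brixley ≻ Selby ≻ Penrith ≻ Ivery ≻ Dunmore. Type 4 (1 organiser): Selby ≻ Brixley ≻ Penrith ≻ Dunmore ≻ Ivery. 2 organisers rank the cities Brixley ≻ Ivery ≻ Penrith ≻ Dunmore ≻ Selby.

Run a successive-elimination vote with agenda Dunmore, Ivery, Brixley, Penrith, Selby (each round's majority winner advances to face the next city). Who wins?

Round 1: Dunmore vs Ivery — 2–5, Ivery advances.
Round 2: Ivery vs Brixley — 2–5, Brixley advances.
Round 3: Brixley vs Penrith — 5–2, Brixley advances.
Round 4: Brixley vs Selby — 5–2, Brixley advances.
The agenda winner is Brixley.

Brixley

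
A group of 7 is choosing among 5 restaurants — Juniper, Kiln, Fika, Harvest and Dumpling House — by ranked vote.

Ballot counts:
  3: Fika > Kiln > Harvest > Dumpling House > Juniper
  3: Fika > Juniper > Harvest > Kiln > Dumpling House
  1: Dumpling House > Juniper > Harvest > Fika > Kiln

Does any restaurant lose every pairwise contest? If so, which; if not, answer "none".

none

Head-to-head results (7 friends):
Juniper vs Kiln: Juniper wins 4–3.
Juniper vs Fika: 1 to 6, Fika.
Juniper vs Harvest: 3+1 = 4 for Juniper, 3 for Harvest — Juniper by 4–3.
Juniper vs Dumpling House: 3 to 4, Dumpling House.
Kiln vs Fika: Kiln is ranked higher on 0 ballots, Fika on 7. Fika wins 7–0.
Kiln vs Harvest: 3 for Kiln, 4 for Harvest — Harvest by 4–3.
Kiln vs Dumpling House: Kiln preferred on 3+3 = 6 ballots; Kiln wins 6–1.
Fika vs Harvest: Fika, 6–1.
Fika vs Dumpling House: 3+3 = 6 for Fika, 1 for Dumpling House — Fika by 6–1.
Harvest vs Dumpling House: Harvest wins 6–1.
Every restaurant wins at least one matchup (Juniper beats Kiln; Kiln beats Dumpling House; Fika beats Juniper; Harvest beats Kiln; Dumpling House beats Juniper), so there is no Condorcet loser.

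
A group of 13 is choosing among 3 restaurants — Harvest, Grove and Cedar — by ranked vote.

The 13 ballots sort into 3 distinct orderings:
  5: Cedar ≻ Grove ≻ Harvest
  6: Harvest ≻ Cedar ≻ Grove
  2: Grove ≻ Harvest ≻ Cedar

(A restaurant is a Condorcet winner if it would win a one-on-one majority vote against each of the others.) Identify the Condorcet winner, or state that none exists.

none

Pairwise majorities:
Harvest vs Grove: Grove, 7–6.
Harvest vs Cedar: Harvest, 8–5.
Grove vs Cedar: Cedar wins 11–2.
Every restaurant loses at least once (Harvest loses to Grove; Grove loses to Cedar; Cedar loses to Harvest). The majority relation contains the cycle Harvest beats Cedar beats Grove beats Harvest, so there is no Condorcet winner.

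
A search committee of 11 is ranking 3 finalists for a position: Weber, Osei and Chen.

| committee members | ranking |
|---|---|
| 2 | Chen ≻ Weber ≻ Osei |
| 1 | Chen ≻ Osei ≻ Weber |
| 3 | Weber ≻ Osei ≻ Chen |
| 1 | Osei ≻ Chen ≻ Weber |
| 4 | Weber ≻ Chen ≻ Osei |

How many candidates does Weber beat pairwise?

2

Weber against each rival (11 committee members):
Weber vs Osei: Weber preferred on 2+3+4 = 9 ballots; Weber wins 9–2.
Weber vs Chen: 7 to 4, Weber.
Weber beats Osei, Chen — 2 pairwise wins.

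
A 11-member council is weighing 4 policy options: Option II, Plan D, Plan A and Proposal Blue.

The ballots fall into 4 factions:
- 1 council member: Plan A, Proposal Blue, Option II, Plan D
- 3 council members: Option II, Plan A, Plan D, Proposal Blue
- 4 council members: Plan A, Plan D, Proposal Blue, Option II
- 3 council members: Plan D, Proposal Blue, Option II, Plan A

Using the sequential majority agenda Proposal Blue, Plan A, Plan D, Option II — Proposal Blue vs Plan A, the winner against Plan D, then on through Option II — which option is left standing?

Option II

Round 1: Proposal Blue vs Plan A — 3–8, Plan A advances.
Round 2: Plan A vs Plan D — 8–3, Plan A advances.
Round 3: Plan A vs Option II — 5–6, Option II advances.
Option II survives the agenda.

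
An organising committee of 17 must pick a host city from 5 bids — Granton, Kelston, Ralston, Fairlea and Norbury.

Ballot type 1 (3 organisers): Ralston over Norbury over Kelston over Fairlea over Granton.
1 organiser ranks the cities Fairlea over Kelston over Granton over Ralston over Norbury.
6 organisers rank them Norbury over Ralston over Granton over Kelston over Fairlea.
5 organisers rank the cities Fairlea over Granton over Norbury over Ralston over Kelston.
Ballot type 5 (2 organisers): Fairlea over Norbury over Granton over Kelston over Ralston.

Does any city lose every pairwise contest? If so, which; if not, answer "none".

Head-to-head results (17 organisers):
Granton vs Kelston: Granton preferred on 6+5+2 = 13 ballots; Granton wins 13–4.
Granton vs Ralston: 1+5+2 = 8 for Granton, 9 for Ralston — Ralston by 9–8.
Granton vs Fairlea: 6 for Granton, 11 for Fairlea — Fairlea by 11–6.
Granton vs Norbury: Granton preferred on 1+5 = 6 ballots; Norbury wins 11–6.
Kelston vs Ralston: 1+2 = 3 for Kelston, 14 for Ralston — Ralston by 14–3.
Kelston–Fairlea: Kelston 9–8.
Kelston vs Norbury: Norbury wins 16–1.
Ralston vs Fairlea: Ralston preferred on 3+6 = 9 ballots; Ralston wins 9–8.
Ralston vs Norbury: Norbury, 13–4.
Fairlea vs Norbury: 1+5+2 = 8 for Fairlea, 9 for Norbury — Norbury by 9–8.
Every city wins at least one matchup (Granton beats Kelston; Kelston beats Fairlea; Ralston beats Granton; Fairlea beats Granton; Norbury beats Granton), so there is no Condorcet loser.

none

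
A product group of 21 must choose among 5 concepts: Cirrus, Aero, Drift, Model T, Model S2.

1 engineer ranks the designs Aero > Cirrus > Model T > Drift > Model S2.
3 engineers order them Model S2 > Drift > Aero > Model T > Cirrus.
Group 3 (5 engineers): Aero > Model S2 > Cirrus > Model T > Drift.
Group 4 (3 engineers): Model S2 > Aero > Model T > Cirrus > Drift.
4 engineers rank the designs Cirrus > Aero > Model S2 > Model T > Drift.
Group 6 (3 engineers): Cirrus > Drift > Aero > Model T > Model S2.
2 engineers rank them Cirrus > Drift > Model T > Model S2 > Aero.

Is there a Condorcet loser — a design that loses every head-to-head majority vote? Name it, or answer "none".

Drift

Pairwise majorities:
Cirrus vs Aero: 9 to 12, Aero.
Cirrus vs Drift: Cirrus preferred on 1+5+3+4+3+2 = 18 ballots; Cirrus wins 18–3.
Cirrus–Model T: Cirrus 15–6.
Cirrus vs Model S2: Model S2, 11–10.
Aero–Drift: Aero 13–8.
Aero vs Model T: Aero wins 19–2.
Aero vs Model S2: Aero is ranked higher on 1+5+4+3 = 13 ballots, Model S2 on 8. Aero wins 13–8.
Drift vs Model T: 8 to 13, Model T.
Drift–Model S2: Model S2 15–6.
Model T vs Model S2: Model T is ranked higher on 1+3+2 = 6 ballots, Model S2 on 15. Model S2 wins 15–6.
Only Drift has no wins; Drift is the Condorcet loser.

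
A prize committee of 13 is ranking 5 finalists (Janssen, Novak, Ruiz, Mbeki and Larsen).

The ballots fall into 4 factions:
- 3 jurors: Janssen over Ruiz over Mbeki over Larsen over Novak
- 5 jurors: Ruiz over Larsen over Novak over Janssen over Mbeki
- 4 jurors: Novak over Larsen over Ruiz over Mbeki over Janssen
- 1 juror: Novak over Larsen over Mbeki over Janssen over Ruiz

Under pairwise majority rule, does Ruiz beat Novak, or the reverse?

Ruiz

Ballots ranking Ruiz above Novak: 3 + 5 = 8.
Ballots ranking Novak above Ruiz: 13 − 8 = 5.
Ruiz wins the head-to-head 8–5.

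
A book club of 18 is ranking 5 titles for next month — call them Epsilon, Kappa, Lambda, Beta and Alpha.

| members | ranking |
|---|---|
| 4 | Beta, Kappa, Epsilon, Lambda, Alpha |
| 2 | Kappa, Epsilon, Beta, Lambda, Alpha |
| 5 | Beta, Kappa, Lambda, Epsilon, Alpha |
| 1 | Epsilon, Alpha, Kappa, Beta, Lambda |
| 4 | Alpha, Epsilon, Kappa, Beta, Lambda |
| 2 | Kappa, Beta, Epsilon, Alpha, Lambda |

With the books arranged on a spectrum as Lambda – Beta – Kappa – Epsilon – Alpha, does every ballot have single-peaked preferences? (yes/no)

Axis positions: Lambda=1, Beta=2, Kappa=3, Epsilon=4, Alpha=5.
Group 1 (peak Beta at position 2): ranking walks positions 2-3-4-1-5, expanding outward from the peak — single-peaked.
Group 2 (peak Kappa at position 3): ranking walks positions 3-4-2-1-5, expanding outward from the peak — single-peaked.
Group 3 (peak Beta at position 2): ranking walks positions 2-3-1-4-5, expanding outward from the peak — single-peaked.
Group 4 (peak Epsilon at position 4): ranking walks positions 4-5-3-2-1, expanding outward from the peak — single-peaked.
Group 5 (peak Alpha at position 5): ranking walks positions 5-4-3-2-1, expanding outward from the peak — single-peaked.
Group 6 (peak Kappa at position 3): ranking walks positions 3-2-4-5-1, expanding outward from the peak — single-peaked.
Every ranking is single-peaked on this axis.

yes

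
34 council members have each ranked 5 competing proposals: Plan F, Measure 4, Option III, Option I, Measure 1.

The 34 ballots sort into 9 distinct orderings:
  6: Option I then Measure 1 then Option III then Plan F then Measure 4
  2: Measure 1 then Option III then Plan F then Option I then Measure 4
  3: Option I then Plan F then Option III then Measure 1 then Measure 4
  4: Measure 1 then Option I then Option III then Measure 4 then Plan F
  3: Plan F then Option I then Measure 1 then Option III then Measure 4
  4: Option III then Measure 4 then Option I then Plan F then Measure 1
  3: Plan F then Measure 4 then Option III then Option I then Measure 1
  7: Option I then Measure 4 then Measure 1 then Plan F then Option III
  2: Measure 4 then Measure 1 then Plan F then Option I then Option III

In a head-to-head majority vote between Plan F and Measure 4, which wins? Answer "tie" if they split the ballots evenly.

Ballots ranking Plan F above Measure 4: 6 + 2 + 3 + 3 + 3 = 17.
Ballots ranking Measure 4 above Plan F: 34 − 17 = 17.
17–17: the pair ties.

tie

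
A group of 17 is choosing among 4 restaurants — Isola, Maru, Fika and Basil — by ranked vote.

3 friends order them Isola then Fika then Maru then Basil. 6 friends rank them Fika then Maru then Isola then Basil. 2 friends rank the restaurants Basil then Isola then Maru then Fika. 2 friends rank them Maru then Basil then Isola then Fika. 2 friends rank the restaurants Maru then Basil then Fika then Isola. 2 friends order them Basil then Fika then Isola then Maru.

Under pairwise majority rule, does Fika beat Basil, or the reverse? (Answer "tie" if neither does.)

Ballots ranking Fika above Basil: 3 + 6 = 9.
Ballots ranking Basil above Fika: 17 − 9 = 8.
Fika wins the head-to-head 9–8.

Fika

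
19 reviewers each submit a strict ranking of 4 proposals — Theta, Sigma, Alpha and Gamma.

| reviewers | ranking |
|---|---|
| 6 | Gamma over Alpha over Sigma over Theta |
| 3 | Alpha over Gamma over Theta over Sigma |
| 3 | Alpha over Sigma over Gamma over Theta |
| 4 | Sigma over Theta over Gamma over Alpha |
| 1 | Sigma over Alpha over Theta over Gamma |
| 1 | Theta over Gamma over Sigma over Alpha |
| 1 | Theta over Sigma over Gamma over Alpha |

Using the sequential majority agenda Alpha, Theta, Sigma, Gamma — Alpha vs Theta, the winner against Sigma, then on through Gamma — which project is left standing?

Round 1: Alpha vs Theta — 13–6, Alpha advances.
Round 2: Alpha vs Sigma — 12–7, Alpha advances.
Round 3: Alpha vs Gamma — 7–12, Gamma advances.
The agenda winner is Gamma.

Gamma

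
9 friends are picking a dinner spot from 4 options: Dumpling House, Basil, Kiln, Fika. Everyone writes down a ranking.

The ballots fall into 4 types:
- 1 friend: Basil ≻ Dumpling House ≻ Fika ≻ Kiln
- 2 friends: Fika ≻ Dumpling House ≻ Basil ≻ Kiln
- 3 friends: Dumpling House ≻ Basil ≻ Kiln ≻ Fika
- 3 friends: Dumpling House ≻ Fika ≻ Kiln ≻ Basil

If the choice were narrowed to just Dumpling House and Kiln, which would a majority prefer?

Dumpling House

Ballots ranking Dumpling House above Kiln: 1 + 2 + 3 + 3 = 9.
Ballots ranking Kiln above Dumpling House: 9 − 9 = 0.
Dumpling House wins the head-to-head 9–0.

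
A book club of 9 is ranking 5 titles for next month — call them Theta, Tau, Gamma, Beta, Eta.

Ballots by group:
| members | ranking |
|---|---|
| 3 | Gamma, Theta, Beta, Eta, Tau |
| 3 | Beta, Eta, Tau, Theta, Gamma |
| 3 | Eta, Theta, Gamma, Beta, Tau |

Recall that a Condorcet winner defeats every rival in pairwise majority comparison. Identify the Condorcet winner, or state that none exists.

Check each pair by majority over 9 ballots:
Theta vs Tau: 3+3 = 6 for Theta, 3 for Tau — Theta by 6–3.
Theta vs Gamma: Theta is ranked higher on 3+3 = 6 ballots, Gamma on 3. Theta wins 6–3.
Theta–Beta: Theta 6–3.
Theta vs Eta: Eta, 6–3.
Tau vs Gamma: Gamma wins 6–3.
Tau vs Beta: Tau is ranked higher on 0 ballots, Beta on 9. Beta wins 9–0.
Tau vs Eta: Tau preferred on 0 ballots; Eta wins 9–0.
Gamma vs Beta: Gamma wins 6–3.
Gamma vs Eta: Eta, 6–3.
Beta vs Eta: Beta, 6–3.
No book is unbeaten: Theta loses to Eta; Tau loses to Theta; Gamma loses to Theta; Beta loses to Theta; Eta loses to Beta. In particular Theta > Beta > Eta > Theta is a majority cycle — no Condorcet winner exists.

none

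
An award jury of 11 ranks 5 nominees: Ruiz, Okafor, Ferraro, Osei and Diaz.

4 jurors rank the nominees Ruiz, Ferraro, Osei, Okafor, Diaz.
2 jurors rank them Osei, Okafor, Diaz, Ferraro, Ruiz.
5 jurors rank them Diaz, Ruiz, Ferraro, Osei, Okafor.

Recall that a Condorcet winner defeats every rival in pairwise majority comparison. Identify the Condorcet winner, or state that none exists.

none

Head-to-head results (11 jurors):
Ruiz vs Okafor: Ruiz, 9–2.
Ruiz–Ferraro: Ruiz 9–2.
Ruiz vs Osei: Ruiz wins 9–2.
Ruiz vs Diaz: Diaz wins 7–4.
Okafor–Ferraro: Ferraro 9–2.
Okafor–Osei: Osei 11–0.
Okafor–Diaz: Okafor 6–5.
Ferraro–Osei: Ferraro 9–2.
Ferraro–Diaz: Diaz 7–4.
Osei vs Diaz: Osei, 6–5.
Each nominee drops at least one matchup (Ruiz loses to Diaz; Okafor loses to Ruiz; Ferraro loses to Ruiz; Osei loses to Ruiz; Diaz loses to Okafor); the cycle Ruiz beats Okafor beats Diaz beats Ruiz rules out a Condorcet winner.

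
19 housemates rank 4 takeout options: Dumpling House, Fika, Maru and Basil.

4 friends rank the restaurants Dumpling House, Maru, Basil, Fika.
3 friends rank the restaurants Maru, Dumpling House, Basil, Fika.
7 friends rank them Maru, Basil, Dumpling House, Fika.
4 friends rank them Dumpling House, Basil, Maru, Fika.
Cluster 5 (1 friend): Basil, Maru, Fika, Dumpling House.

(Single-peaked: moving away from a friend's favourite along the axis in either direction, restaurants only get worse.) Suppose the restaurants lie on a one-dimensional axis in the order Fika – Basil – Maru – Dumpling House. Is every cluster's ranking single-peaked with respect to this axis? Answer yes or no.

no

Axis positions: Fika=1, Basil=2, Maru=3, Dumpling House=4.
Cluster 1 (peak Dumpling House at position 4): ranking walks positions 4-3-2-1, expanding outward from the peak — single-peaked.
Cluster 2 (peak Maru at position 3): ranking walks positions 3-4-2-1, expanding outward from the peak — single-peaked.
Cluster 3 (peak Maru at position 3): ranking walks positions 3-2-4-1, expanding outward from the peak — single-peaked.
Cluster 4: ranking walks positions 4-2-3-1; Basil is ranked above Maru even though Maru lies between Basil and the peak Dumpling House on the axis — preferences dip and rise again. Not single-peaked.
Cluster 5 (peak Basil at position 2): ranking walks positions 2-3-1-4, expanding outward from the peak — single-peaked.
Cluster 4 violates single-peakedness, so the profile is not single-peaked on this axis.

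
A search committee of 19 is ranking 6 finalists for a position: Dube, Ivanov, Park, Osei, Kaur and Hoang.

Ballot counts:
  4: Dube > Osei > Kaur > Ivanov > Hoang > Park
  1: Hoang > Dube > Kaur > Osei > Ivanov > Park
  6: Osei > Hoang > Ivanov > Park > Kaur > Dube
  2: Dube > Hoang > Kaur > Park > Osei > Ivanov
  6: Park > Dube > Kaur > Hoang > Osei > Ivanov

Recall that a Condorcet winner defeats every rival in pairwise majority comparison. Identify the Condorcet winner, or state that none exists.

Check each pair by majority over 19 ballots:
Dube vs Ivanov: 4+1+2+6 = 13 for Dube, 6 for Ivanov — Dube by 13–6.
Dube vs Park: 4+1+2 = 7 for Dube, 12 for Park — Park by 12–7.
Dube vs Osei: 4+1+2+6 = 13 for Dube, 6 for Osei — Dube by 13–6.
Dube vs Kaur: Dube preferred on 4+1+2+6 = 13 ballots; Dube wins 13–6.
Dube vs Hoang: 12 to 7, Dube.
Ivanov vs Park: Ivanov is ranked higher on 4+1+6 = 11 ballots, Park on 8. Ivanov wins 11–8.
Ivanov vs Osei: 0 to 19, Osei.
Ivanov vs Kaur: 6 for Ivanov, 13 for Kaur — Kaur by 13–6.
Ivanov vs Hoang: 4 for Ivanov, 15 for Hoang — Hoang by 15–4.
Park vs Osei: Park preferred on 2+6 = 8 ballots; Osei wins 11–8.
Park vs Kaur: 12 to 7, Park.
Park vs Hoang: Park preferred on 6 ballots; Hoang wins 13–6.
Osei vs Kaur: 10 to 9, Osei.
Osei vs Hoang: 10 to 9, Osei.
Kaur vs Hoang: Kaur preferred on 4+6 = 10 ballots; Kaur wins 10–9.
No candidate is unbeaten: Dube loses to Park; Ivanov loses to Dube; Park loses to Ivanov; Osei loses to Dube; Kaur loses to Dube; Hoang loses to Dube. In particular Dube beats Ivanov beats Park beats Dube is a majority cycle — no Condorcet winner exists.

none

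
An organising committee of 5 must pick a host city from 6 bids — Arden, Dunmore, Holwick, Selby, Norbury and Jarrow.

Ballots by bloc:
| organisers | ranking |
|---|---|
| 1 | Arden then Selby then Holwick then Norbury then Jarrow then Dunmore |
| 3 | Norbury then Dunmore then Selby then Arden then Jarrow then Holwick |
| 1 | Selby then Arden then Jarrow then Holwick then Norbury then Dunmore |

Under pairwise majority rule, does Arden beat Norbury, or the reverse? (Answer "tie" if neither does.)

Norbury

Ballots ranking Arden above Norbury: 1 + 1 = 2.
Ballots ranking Norbury above Arden: 5 − 2 = 3.
Norbury wins the head-to-head 3–2.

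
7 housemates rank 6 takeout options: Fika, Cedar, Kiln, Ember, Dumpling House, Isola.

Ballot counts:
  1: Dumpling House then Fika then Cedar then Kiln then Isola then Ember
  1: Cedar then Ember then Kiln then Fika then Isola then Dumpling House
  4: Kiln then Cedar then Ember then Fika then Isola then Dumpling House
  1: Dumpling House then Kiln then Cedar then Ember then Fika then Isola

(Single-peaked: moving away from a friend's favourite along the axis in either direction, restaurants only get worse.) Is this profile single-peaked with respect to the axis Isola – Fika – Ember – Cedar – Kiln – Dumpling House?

Axis positions: Isola=1, Fika=2, Ember=3, Cedar=4, Kiln=5, Dumpling House=6.
Type 1: ranking walks positions 6-2-4-5-1-3; Fika is ranked above Kiln even though Kiln lies between Fika and the peak Dumpling House on the axis — preferences dip and rise again. Not single-peaked.
Type 2 (peak Cedar at position 4): ranking walks positions 4-3-5-2-1-6, expanding outward from the peak — single-peaked.
Type 3 (peak Kiln at position 5): ranking walks positions 5-4-3-2-1-6, expanding outward from the peak — single-peaked.
Type 4 (peak Dumpling House at position 6): ranking walks positions 6-5-4-3-2-1, expanding outward from the peak — single-peaked.
Type 1 violates single-peakedness, so the profile is not single-peaked on this axis.

no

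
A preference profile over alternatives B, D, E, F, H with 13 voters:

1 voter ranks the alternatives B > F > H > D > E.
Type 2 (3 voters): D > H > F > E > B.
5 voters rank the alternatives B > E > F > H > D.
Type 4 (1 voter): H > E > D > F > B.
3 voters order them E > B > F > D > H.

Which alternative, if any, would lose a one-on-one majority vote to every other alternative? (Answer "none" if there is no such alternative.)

D

Pairwise majorities:
B vs D: B preferred on 1+5+3 = 9 ballots; B wins 9–4.
B vs E: E wins 7–6.
B vs F: 1+5+3 = 9 for B, 4 for F — B by 9–4.
B–H: B 9–4.
D–E: E 9–4.
D vs F: 4 to 9, F.
D vs H: D is ranked higher on 3+3 = 6 ballots, H on 7. H wins 7–6.
E vs F: 5+1+3 = 9 for E, 4 for F — E by 9–4.
E vs H: E wins 8–5.
F vs H: F wins 9–4.
D loses to every other alternative — it is the Condorcet loser.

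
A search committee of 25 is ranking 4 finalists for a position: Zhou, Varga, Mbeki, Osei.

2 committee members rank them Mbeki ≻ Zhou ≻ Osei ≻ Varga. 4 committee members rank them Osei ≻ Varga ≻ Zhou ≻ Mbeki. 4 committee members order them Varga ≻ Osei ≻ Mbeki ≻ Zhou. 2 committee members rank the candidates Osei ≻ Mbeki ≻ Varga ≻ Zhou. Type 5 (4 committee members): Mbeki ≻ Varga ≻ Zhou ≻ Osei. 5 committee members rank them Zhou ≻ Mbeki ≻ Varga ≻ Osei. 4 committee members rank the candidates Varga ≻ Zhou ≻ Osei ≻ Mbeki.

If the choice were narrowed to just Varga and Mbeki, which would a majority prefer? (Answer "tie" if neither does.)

Ballots ranking Varga above Mbeki: 4 + 4 + 4 = 12.
Ballots ranking Mbeki above Varga: 25 − 12 = 13.
Mbeki wins the head-to-head 13–12.

Mbeki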